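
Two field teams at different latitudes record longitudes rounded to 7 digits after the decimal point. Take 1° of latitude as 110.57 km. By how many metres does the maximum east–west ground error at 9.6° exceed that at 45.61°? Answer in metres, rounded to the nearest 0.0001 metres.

Rounding to 7 decimal places leaves the longitude within ±5e-08° of the true value.
At 9.6°: 5e-08° × 110570 × cos 9.6° = 5e-08 × 110570 × 0.9860 ≈ 0.0054511 m.
Error at 45.61° = 5e-08° × 110570 × cos 45.61° ≈ 0.0055285 × 0.6995 = 0.0038674 m.
Difference: 0.0054511 − 0.0038674 = 0.0015837 m.

0.0016 metres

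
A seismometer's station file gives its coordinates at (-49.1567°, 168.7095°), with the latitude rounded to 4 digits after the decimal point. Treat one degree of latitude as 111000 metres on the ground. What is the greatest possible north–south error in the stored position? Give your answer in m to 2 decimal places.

5.55 m

Rounding to 4 decimal places leaves the latitude within ±5e-05° of the true value.
So the N–S error is at most 5e-05 × 111000 = 5.55 m.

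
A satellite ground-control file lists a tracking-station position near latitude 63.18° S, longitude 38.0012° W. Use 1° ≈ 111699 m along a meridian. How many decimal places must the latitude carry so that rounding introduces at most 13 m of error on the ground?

One degree of latitude covers 111699 m.
With N decimal places the half-ulp bound is 0.5·10⁻ᴺ°, or 0.5·10⁻ᴺ × 111699 m on the ground.
Setting 55849.5 × 10⁻ᴺ ≤ 13 gives 10ᴺ ≥ 4296, i.e. N ≥ 3.63.
At 3 places the error can reach 55.8 m, but 4 places keeps it to 5.58 m.

4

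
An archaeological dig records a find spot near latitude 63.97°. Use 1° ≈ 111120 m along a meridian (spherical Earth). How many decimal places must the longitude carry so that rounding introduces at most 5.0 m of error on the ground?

4 decimal places

At 63.97° one degree of longitude covers 111120 × cos 63.97° ≈ 111120 × 0.4388 ≈ 48764.1 m.
Rounding to N decimal places gives at most 0.5 × 10⁻ᴺ degrees of error, i.e. 0.5 × 10⁻ᴺ × 48764.1 m.
Need 0.5 × 48764.1 × 10⁻ᴺ ≤ 5.0 → 10⁻ᴺ ≤ 2.051e-04, so N ≥ 3.69.
At 3 places the error can reach 24.4 m, but 4 places keeps it to 2.44 m.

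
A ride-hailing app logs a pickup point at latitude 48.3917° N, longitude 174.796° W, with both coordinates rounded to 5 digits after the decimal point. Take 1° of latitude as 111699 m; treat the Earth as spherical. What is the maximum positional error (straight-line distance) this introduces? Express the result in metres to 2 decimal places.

Rounding to 5 decimal places leaves each coordinate within ±5e-06° of the true value.
Latitude error → 5e-06 × 111699 = 0.558495 m along the meridian.
East–west component at 48.3917°: 5e-06° × 111699 × cos 48.3917° ≈ 5e-06 × 74172 ≈ 0.37086 m.
The two errors are perpendicular, so the maximum displacement is √(0.558495² + 0.37086²) ≈ 0.670413 m.

0.67 metres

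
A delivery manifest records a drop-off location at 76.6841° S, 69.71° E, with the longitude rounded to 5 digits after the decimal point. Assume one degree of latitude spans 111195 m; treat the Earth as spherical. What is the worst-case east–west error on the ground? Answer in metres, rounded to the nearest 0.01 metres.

Rounding to 5 decimal places leaves the longitude within ±5e-06° of the true value.
One degree of longitude at 76.6841° is 111195 × cos 76.6841° ≈ 111195 × 0.2303 = 25610.4 m.
East–west error: 5e-06° × 25610.4 m/° ≈ 0.128052 m.

0.13 metres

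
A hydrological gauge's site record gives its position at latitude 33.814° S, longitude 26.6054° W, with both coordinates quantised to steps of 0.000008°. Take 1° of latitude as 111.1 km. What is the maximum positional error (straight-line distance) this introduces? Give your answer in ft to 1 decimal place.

1.9 ft

With a 0.000008° grid the true value lies within half a step, ±0.000008°/2 = ±4e-06°, of the stored one.
North–south component: 4e-06° × 111100 = 0.4444 m.
E–W at 33.814°: 4e-06° × 111100 × cos 33.814° = 4e-06 × 111100 × 0.8308 ≈ 0.369229 m.
The two errors are perpendicular, so the maximum displacement is √(0.4444² + 0.369229²) ≈ 0.577773 m.
In feet: 0.577773 m ÷ 0.3048 ≈ 1.8956 ft.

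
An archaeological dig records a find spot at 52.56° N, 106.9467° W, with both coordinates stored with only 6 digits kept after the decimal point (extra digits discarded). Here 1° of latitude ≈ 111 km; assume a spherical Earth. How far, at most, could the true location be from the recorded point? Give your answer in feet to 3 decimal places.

Truncating at 6 decimal places can drop up to a full unit in the last place, so each coordinate may be off by as much as 1e-06°.
Latitude error → 1e-06 × 111000 = 0.111 m along the meridian.
E–W at 52.56°: 1e-06° × 111000 × cos 52.56° = 1e-06 × 111000 × 0.6079 ≈ 0.0674803 m.
Combining orthogonally: (0.111² + 0.0674803²)^½ ≈ 0.129902 m.
Converting: 0.129902 m × 3.2808 ft/m ≈ 0.42619 ft.

0.426 feet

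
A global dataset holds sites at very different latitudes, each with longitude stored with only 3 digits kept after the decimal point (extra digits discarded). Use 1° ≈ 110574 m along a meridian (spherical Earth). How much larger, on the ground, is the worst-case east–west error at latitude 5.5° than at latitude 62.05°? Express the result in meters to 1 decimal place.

58.2 meters

Truncating at 3 decimal places can drop up to a full unit in the last place, so the longitude may be off by as much as 0.001°.
At 5.5°: 0.001° × 110574 × cos 5.5° = 0.001 × 110574 × 0.9954 ≈ 110.06 m.
At 62.05°: 0.001° × 110574 × cos 62.05° = 0.001 × 110574 × 0.4687 ≈ 51.826 m.
Difference: 110.06 − 51.826 = 58.239 m.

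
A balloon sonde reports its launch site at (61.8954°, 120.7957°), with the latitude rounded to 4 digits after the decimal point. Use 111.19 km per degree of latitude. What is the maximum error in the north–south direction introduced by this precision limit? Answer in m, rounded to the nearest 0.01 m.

5.56 m

Rounding to 4 decimal places leaves the latitude within ±5e-05° of the true value.
North–south distance: 5e-05° × 111190 m/° = 5.5595 m.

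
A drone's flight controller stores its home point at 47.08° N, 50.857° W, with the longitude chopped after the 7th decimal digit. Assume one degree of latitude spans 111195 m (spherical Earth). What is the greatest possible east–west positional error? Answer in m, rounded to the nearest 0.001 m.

Truncating at 7 decimal places can drop up to a full unit in the last place, so the longitude may be off by as much as 1e-07°.
Parallels shrink by cos φ, so at 47.08° a degree of longitude is 111195 × 0.6810 ≈ 75721.2 m.
Maximum E–W displacement: 1e-07 × 75721.2 = 0.00757212 m.

0.008 m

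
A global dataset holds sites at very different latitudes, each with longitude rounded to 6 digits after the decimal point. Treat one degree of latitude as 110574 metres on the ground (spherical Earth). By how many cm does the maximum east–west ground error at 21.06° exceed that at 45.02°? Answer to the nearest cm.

1 cm

Rounding to 6 decimal places leaves the longitude within ±5e-07° of the true value.
Error at 21.06° = 5e-07° × 110574 × cos 21.06° ≈ 0.055287 × 0.9332 = 0.051594 m.
At 45.02°: 5e-07° × 110574 × cos 45.02° = 5e-07 × 110574 × 0.7069 ≈ 0.03908 m.
Difference: 0.051594 − 0.03908 = 0.012514 m.
That is 0.0125139 m = 1.2514 cm.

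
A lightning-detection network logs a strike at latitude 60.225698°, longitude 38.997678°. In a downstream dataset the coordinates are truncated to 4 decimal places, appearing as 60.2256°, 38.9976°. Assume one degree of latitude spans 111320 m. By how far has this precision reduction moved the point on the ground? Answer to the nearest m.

12 m

The latitude changed by +0.000098° and the longitude by +0.000078°.
North–south shift: 0.000098 × 111320 = 10.9094 m.
East–west at this latitude: 0.000078° × 111320 × cos 60.2256° ≈ 0.000078 × 55280 = 4.31184 m.
Combined displacement = (10.9094² + 4.31184²)^½ ≈ 11.7306 m.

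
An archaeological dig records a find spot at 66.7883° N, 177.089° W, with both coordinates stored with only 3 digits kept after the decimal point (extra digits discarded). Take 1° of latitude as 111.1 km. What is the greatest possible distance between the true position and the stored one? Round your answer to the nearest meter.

119 meters

Truncating at 3 decimal places can drop up to a full unit in the last place, so each coordinate may be off by as much as 0.001°.
Latitude error → 0.001 × 111100 = 111.1 m along the meridian.
Longitude error → 0.001 × 111100 × cos 66.7883° = 0.001 × 111100 × 0.3941 ≈ 43.7878 m.
The two errors are perpendicular, so the maximum displacement is √(111.1² + 43.7878²) ≈ 119.418 m.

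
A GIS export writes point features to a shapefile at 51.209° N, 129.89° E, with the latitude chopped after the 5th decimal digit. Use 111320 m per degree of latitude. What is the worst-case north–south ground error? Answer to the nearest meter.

1 meters

Truncating at 5 decimal places can drop up to a full unit in the last place, so the latitude may be off by as much as 1e-05°.
Along the meridian that is 1e-05° × 111320 m/° = 1.1132 m.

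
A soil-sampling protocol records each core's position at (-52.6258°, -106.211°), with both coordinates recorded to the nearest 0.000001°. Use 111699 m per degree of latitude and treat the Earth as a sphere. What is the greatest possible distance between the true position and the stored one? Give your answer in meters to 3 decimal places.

Rounding to 6 decimal places leaves each coordinate within ±5e-07° of the true value.
North–south component: 5e-07° × 111699 = 0.0558495 m.
East–west component at 52.6258°: 5e-07° × 111699 × cos 52.6258° ≈ 5e-07 × 67803.3 ≈ 0.0339017 m.
Combining orthogonally: (0.0558495² + 0.0339017²)^½ ≈ 0.0653337 m.

0.065 meters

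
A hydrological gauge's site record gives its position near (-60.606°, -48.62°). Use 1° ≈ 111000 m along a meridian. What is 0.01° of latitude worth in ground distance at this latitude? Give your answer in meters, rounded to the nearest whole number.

1110 meters

0.01° × 111000 m/° = 1110 m.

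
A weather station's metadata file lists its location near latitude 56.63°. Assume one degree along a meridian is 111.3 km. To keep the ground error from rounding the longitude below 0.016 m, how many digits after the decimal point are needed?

At 56.63° one degree of longitude covers 111300 × cos 56.63° ≈ 111300 × 0.5500 ≈ 61219.8 m.
N decimal places → at most half a unit in the last place, 0.5 × 10⁻ᴺ° = 61219.8/2 × 10⁻ᴺ m.
Need 0.5 × 61219.8 × 10⁻ᴺ ≤ 0.016 → 10⁻ᴺ ≤ 5.227e-07, so N ≥ 6.28.
So 7 decimal places suffice (0.00306 m); 6 would allow up to 0.0306 m.

7 decimal places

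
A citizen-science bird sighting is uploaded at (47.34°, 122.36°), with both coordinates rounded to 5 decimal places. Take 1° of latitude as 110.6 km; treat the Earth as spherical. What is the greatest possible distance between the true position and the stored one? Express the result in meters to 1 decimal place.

Rounding to 5 decimal places leaves each coordinate within ±5e-06° of the true value.
North–south component: 5e-06° × 110600 = 0.553 m.
E–W at 47.34°: 5e-06° × 110600 × cos 47.34° = 5e-06 × 110600 × 0.6776 ≈ 0.374738 m.
The two errors are perpendicular, so the maximum displacement is √(0.553² + 0.374738²) ≈ 0.66801 m.

0.7 meters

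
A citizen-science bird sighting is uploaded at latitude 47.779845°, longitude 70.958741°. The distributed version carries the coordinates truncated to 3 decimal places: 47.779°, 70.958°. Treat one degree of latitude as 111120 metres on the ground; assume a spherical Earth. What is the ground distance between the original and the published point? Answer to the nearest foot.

Δlat = 47.779845 − 47.779 = +0.000845°; Δlon = 70.958741 − 70.958 = +0.000741°.
N–S: 0.000845° × 111120 m/° = 93.8964 m.
East–west at this latitude: 0.000741° × 111120 × cos 47.779° ≈ 0.000741 × 74671.8 = 55.3318 m.
Distance: √(93.8964² + 55.3318²) ≈ 108.987 m.
In feet: 108.987 m ÷ 0.3048 ≈ 357.57 ft.

358 feet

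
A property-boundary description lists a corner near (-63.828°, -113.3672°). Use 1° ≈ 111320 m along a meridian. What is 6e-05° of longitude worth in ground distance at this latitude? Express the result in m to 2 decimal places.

At 63.828° a degree of longitude is 111320 × cos 63.828° ≈ 49099.6 m, so 6e-05° corresponds to 2.94598 m.

2.95 m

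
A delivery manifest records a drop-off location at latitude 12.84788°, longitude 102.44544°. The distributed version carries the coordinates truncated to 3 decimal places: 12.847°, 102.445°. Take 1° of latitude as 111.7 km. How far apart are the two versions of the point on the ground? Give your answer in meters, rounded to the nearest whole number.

The latitude changed by +0.00088° and the longitude by +0.00044°.
North–south shift: 0.00088 × 111700 = 98.296 m.
E–W at 12.847°: 0.00044° × 111700 × cos 12.847° = 0.00044 × 111700 × 0.9750 ≈ 47.9177 m.
Distance: √(98.296² + 47.9177²) ≈ 109.354 m.

109 meters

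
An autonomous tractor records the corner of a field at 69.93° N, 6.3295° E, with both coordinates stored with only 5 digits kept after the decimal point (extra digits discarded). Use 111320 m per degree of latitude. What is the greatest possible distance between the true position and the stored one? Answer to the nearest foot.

4 feet

Truncating at 5 decimal places can drop up to a full unit in the last place, so each coordinate may be off by as much as 1e-05°.
N–S: 1e-05° × 111320 m/° = 1.1132 m.
E–W at 69.93°: 1e-05° × 111320 × cos 69.93° = 1e-05 × 111320 × 0.3432 ≈ 0.382015 m.
Worst case both components are at the extreme and orthogonal: √(1.1132² + 0.382015²) ≈ 1.17692 m.
Converting: 1.17692 m × 3.2808 ft/m ≈ 3.8613 ft.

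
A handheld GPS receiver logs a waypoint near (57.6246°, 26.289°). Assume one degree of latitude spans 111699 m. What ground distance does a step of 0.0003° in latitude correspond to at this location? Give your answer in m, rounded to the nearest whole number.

Along a meridian 0.0003° is 0.0003 × 111699 = 33.5097 m.

34 m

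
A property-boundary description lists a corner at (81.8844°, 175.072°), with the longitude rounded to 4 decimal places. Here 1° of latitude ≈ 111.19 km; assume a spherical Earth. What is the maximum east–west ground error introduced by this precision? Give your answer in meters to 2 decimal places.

Rounding to 4 decimal places leaves the longitude within ±5e-05° of the true value.
One degree of longitude at 81.8844° is 111190 × cos 81.8844° ≈ 111190 × 0.1412 = 15696.8 m.
East–west error: 5e-05° × 15696.8 m/° ≈ 0.784839 m.

0.78 meters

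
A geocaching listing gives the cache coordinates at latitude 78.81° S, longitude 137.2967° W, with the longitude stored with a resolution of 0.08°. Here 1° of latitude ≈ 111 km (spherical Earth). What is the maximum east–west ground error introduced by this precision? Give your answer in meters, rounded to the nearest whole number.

862 meters

With a 0.08° grid the true value lies within half a step, ±0.08°/2 = ±0.04°, of the stored one.
One degree of longitude at 78.81° is 111000 × cos 78.81° ≈ 111000 × 0.1941 = 21541 m.
So at most 0.04° × 21541 ≈ 861.64 m east–west.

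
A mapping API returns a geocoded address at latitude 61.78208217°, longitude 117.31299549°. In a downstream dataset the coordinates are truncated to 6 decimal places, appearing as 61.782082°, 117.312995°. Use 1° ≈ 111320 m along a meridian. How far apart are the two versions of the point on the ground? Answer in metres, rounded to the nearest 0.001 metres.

0.032 metres

Δlat = 61.78208217 − 61.782082 = +0.00000017°; Δlon = 117.31299549 − 117.312995 = +0.00000049°.
North–south shift: 0.00000017 × 111320 = 0.0189244 m.
East–west at this latitude: 0.00000049° × 111320 × cos 61.7821° ≈ 0.00000049 × 52635 = 0.0257912 m.
Distance: √(0.0189244² + 0.0257912²) ≈ 0.0319893 m.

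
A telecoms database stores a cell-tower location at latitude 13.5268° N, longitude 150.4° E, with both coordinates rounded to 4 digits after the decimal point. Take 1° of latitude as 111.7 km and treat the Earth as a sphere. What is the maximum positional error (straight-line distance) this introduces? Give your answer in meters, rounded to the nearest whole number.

Rounding to 4 decimal places leaves each coordinate within ±5e-05° of the true value.
Latitude error → 5e-05 × 111700 = 5.585 m along the meridian.
E–W at 13.5268°: 5e-05° × 111700 × cos 13.5268° = 5e-05 × 111700 × 0.9723 ≈ 5.43008 m.
Worst case both components are at the extreme and orthogonal: √(5.585² + 5.43008²) ≈ 7.7896 m.

8 meters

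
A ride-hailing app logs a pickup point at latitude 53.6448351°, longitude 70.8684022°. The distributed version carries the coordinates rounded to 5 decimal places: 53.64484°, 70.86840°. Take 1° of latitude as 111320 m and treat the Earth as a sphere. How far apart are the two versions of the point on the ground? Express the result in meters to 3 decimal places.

The latitude changed by -0.0000049° and the longitude by +0.0000022°.
North–south shift: -0.0000049 × 111320 = -0.545468 m.
East–west at this latitude: 0.0000022° × 111320 × cos 53.6448° ≈ 0.0000022 × 65989.2 = 0.145176 m.
Distance: √(0.545468² + 0.145176²) ≈ 0.564457 m.

0.564 meters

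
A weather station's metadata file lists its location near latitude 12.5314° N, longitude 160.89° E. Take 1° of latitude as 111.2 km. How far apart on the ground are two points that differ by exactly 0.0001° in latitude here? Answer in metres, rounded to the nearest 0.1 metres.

11.1 metres

Along a meridian 0.0001° is 0.0001 × 111200 = 11.12 m.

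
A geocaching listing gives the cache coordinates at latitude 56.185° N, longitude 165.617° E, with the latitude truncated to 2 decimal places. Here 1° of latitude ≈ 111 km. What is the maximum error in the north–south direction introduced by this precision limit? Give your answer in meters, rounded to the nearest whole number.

Truncating at 2 decimal places can drop up to a full unit in the last place, so the latitude may be off by as much as 0.01°.
North–south distance: 0.01° × 111000 m/° = 1110 m.

1110 meters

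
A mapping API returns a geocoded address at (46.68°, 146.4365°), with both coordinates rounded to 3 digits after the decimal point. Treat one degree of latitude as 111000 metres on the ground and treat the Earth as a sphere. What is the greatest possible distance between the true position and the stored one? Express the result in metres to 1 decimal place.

67.3 metres

Rounding to 3 decimal places leaves each coordinate within ±0.0005° of the true value.
N–S: 0.0005° × 111000 m/° = 55.5 m.
Longitude error → 0.0005 × 111000 × cos 46.68° = 0.0005 × 111000 × 0.6861 ≈ 38.077 m.
Combining orthogonally: (55.5² + 38.077²)^½ ≈ 67.3061 m.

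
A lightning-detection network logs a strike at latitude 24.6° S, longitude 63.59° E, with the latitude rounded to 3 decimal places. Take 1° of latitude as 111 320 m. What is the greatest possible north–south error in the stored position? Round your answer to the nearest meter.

Rounding to 3 decimal places leaves the latitude within ±0.0005° of the true value.
So the N–S error is at most 0.0005 × 111320 = 55.66 m.

56 meters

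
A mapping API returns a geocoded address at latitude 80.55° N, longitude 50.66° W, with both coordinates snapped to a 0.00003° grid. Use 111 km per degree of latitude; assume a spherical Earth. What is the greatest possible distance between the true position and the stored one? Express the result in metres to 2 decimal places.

1.69 metres

With a 0.00003° grid the true value lies within half a step, ±0.00003°/2 = ±1.5e-05°, of the stored one.
North–south component: 1.5e-05° × 111000 = 1.665 m.
Longitude error → 1.5e-05 × 111000 × cos 80.55° = 1.5e-05 × 111000 × 0.1642 ≈ 0.273371 m.
The two errors are perpendicular, so the maximum displacement is √(1.665² + 0.273371²) ≈ 1.68729 m.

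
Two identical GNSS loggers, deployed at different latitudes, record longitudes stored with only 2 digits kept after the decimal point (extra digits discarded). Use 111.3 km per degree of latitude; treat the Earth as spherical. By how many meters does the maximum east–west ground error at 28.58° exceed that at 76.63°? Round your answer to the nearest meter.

720 meters

Truncating at 2 decimal places can drop up to a full unit in the last place, so the longitude may be off by as much as 0.01°.
At 28.58°: 0.01° × 111300 × cos 28.58° = 0.01 × 111300 × 0.8782 ≈ 977.38 m.
At 76.63°: 0.01° × 111300 × cos 76.63° = 0.01 × 111300 × 0.2312 ≈ 257.37 m.
So the lower-latitude error exceeds the higher by 977.38 − 257.37 = 720.01 m.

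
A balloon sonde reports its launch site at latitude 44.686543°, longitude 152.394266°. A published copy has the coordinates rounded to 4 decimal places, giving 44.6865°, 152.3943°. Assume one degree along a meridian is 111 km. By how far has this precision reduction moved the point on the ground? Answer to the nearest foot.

18 feet

Δlat = 44.686543 − 44.6865 = +0.000043°; Δlon = 152.394266 − 152.3943 = -0.000034°.
North–south shift: 0.000043 × 111000 = 4.773 m.
East–west at this latitude: -0.000034° × 111000 × cos 44.6865° ≈ -0.000034 × 78917.1 = -2.68318 m.
Combined displacement = (4.773² + 2.68318²)^½ ≈ 5.47549 m.
In feet: 5.47549 m ÷ 0.3048 ≈ 17.964 ft.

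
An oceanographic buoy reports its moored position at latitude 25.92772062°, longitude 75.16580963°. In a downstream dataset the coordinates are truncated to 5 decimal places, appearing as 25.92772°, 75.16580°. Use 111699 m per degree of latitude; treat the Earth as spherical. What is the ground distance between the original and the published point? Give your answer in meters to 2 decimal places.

0.97 meters

Δlat = 25.92772062 − 25.92772 = +0.00000062°; Δlon = 75.16580963 − 75.16580 = +0.00000963°.
North–south shift: 0.00000062 × 111699 = 0.0692534 m.
E–W at 25.9277°: 0.00000963° × 111699 × cos 25.9277° = 0.00000963 × 111699 × 0.8993 ≈ 0.967392 m.
Combined displacement = (0.0692534² + 0.967392²)^½ ≈ 0.969868 m.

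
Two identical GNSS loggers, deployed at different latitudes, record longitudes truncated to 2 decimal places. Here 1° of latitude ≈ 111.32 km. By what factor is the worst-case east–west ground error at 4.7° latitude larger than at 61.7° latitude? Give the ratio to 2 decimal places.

Truncating at 2 decimal places can drop up to a full unit in the last place, so the longitude may be off by as much as 0.01°.
At 4.7°: 0.01° × 111320 × cos 4.7° = 0.01 × 111320 × 0.9966 ≈ 1109.5 m.
Error at 61.7° = 0.01° × 111320 × cos 61.7° ≈ 1113.2 × 0.4741 = 527.75 m.
Ratio: 1109.5 / 527.75 = cos 4.7° / cos 61.7° ≈ 2.1022.

2.10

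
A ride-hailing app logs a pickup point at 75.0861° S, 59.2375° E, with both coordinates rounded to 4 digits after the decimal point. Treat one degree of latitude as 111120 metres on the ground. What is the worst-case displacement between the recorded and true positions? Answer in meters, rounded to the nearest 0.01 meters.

Rounding to 4 decimal places leaves each coordinate within ±5e-05° of the true value.
N–S: 5e-05° × 111120 m/° = 5.556 m.
East–west component at 75.0861°: 5e-05° × 111120 × cos 75.0861° ≈ 5e-05 × 28598.6 ≈ 1.42993 m.
The two errors are perpendicular, so the maximum displacement is √(5.556² + 1.42993²) ≈ 5.73706 m.

5.74 meters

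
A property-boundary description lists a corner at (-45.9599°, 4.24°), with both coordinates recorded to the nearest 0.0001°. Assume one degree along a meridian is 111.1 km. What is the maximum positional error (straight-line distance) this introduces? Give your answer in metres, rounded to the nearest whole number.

Rounding to 4 decimal places leaves each coordinate within ±5e-05° of the true value.
N–S: 5e-05° × 111100 m/° = 5.555 m.
East–west component at 45.9599°: 5e-05° × 111100 × cos 45.9599° ≈ 5e-05 × 77232.5 ≈ 3.86162 m.
Worst case both components are at the extreme and orthogonal: √(5.555² + 3.86162²) ≈ 6.76536 m.

7 metres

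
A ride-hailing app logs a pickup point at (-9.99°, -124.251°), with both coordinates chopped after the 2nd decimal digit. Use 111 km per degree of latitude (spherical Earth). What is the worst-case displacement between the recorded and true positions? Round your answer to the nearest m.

Truncating at 2 decimal places can drop up to a full unit in the last place, so each coordinate may be off by as much as 0.01°.
North–south component: 0.01° × 111000 = 1110 m.
Longitude error → 0.01 × 111000 × cos 9.99° = 0.01 × 111000 × 0.9848 ≈ 1093.17 m.
Worst case both components are at the extreme and orthogonal: √(1110² + 1093.17²) ≈ 1557.92 m.

1558 m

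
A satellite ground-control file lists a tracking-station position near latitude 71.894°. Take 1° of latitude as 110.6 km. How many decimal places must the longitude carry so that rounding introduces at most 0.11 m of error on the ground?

At 71.894° one degree of longitude covers 110600 × cos 71.894° ≈ 110600 × 0.3108 ≈ 34371.8 m.
N decimal places → at most half a unit in the last place, 0.5 × 10⁻ᴺ° = 34371.8/2 × 10⁻ᴺ m.
Need 0.5 × 34371.8 × 10⁻ᴺ ≤ 0.11 → 10⁻ᴺ ≤ 6.401e-06, so N ≥ 5.19.
N = 5 would give 0.172 m (too coarse); N = 6 gives 0.0172 m ≤ 0.11 m.

6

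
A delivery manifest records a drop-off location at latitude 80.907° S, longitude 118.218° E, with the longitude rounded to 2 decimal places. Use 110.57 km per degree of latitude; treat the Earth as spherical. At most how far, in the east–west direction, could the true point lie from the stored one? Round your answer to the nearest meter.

Rounding to 2 decimal places leaves the longitude within ±0.005° of the true value.
One degree of longitude at 80.907° is 110570 × cos 80.907° ≈ 110570 × 0.1580 = 17474.2 m.
So at most 0.005° × 17474.2 ≈ 87.371 m east–west.

87 meters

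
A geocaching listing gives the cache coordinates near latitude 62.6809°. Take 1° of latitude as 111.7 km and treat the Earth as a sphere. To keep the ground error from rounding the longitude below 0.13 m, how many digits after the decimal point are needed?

6 decimal places

At 62.6809° one degree of longitude covers 111700 × cos 62.6809° ≈ 111700 × 0.4589 ≈ 51264.2 m.
N decimal places → at most half a unit in the last place, 0.5 × 10⁻ᴺ° = 51264.2/2 × 10⁻ᴺ m.
Setting 25632.1 × 10⁻ᴺ ≤ 0.13 gives 10ᴺ ≥ 1.972e+05, i.e. N ≥ 5.29.
N = 5 would give 0.256 m (too coarse); N = 6 gives 0.0256 m ≤ 0.13 m.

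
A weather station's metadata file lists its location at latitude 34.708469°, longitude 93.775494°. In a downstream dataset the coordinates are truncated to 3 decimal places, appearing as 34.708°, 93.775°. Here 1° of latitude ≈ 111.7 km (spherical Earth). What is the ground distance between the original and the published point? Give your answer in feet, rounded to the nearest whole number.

227 feet

The latitude changed by +0.000469° and the longitude by +0.000494°.
North–south shift: 0.000469 × 111700 = 52.3873 m.
East–west at this latitude: 0.000494° × 111700 × cos 34.708° ≈ 0.000494 × 91824.6 = 45.3614 m.
Combined displacement = (52.3873² + 45.3614²)^½ ≈ 69.2971 m.
Converting: 69.2971 m × 3.2808 ft/m ≈ 227.35 ft.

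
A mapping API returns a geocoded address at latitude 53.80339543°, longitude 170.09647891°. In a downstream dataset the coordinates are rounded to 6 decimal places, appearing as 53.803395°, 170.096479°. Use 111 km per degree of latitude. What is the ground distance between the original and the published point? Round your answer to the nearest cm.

5 cm

Δlat = 53.80339543 − 53.803395 = +0.00000043°; Δlon = 170.09647891 − 170.096479 = -0.00000009°.
N–S: 0.00000043° × 111000 m/° = 0.04773 m.
East–west at this latitude: -0.00000009° × 111000 × cos 53.8034° ≈ -0.00000009 × 65551.9 = -0.00589967 m.
Distance: √(0.04773² + 0.00589967²) ≈ 0.0480932 m.
That is 0.0480932 m = 4.8093 cm.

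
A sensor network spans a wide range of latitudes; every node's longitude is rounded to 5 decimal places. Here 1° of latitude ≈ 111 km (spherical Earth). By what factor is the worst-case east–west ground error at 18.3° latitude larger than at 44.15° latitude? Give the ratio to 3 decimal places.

Rounding to 5 decimal places leaves the longitude within ±5e-06° of the true value.
At 18.3°: 5e-06° × 111000 × cos 18.3° = 5e-06 × 111000 × 0.9494 ≈ 0.52693 m.
At 44.15°: 5e-06° × 111000 × cos 44.15° = 5e-06 × 111000 × 0.7175 ≈ 0.39822 m.
The ratio reduces to cos 18.3° / cos 44.15° = 0.9494/0.7175 ≈ 1.3232.

1.323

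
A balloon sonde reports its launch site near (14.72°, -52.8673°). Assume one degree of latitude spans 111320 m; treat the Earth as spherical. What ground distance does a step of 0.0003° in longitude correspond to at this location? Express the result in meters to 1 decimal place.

32.3 meters

At 14.72° a degree of longitude is 111320 × cos 14.72° ≈ 107666 m, so 0.0003° corresponds to 32.2999 m.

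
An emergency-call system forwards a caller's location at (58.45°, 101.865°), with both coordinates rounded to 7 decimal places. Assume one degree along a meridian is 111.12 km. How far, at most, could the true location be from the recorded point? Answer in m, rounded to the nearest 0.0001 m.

0.0063 m

Rounding to 7 decimal places leaves each coordinate within ±5e-08° of the true value.
North–south component: 5e-08° × 111120 = 0.005556 m.
Longitude error → 5e-08 × 111120 × cos 58.45° = 5e-08 × 111120 × 0.5232 ≈ 0.00290713 m.
The two errors are perpendicular, so the maximum displacement is √(0.005556² + 0.00290713²) ≈ 0.00627061 m.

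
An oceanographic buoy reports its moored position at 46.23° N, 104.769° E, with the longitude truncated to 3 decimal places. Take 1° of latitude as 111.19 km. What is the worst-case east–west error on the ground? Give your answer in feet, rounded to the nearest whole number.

252 feet

Truncating at 3 decimal places can drop up to a full unit in the last place, so the longitude may be off by as much as 0.001°.
Parallels shrink by cos φ, so at 46.23° a degree of longitude is 111190 × 0.6918 ≈ 76917.4 m.
So at most 0.001° × 76917.4 ≈ 76.9174 m east–west.
Converting: 76.9174 m × 3.2808 ft/m ≈ 252.35 ft.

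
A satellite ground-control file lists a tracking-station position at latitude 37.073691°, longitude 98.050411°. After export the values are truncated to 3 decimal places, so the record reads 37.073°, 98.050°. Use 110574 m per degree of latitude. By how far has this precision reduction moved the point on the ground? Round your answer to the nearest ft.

277 ft

The latitude changed by +0.000691° and the longitude by +0.000411°.
N–S: 0.000691° × 110574 m/° = 76.4066 m.
E–W at 37.073°: 0.000411° × 110574 × cos 37.073° = 0.000411 × 110574 × 0.7979 ≈ 36.2598 m.
Hypotenuse of the two orthogonal shifts: √(76.4066² + 36.2598²) = 84.5739 m.
Converting: 84.5739 m × 3.2808 ft/m ≈ 277.47 ft.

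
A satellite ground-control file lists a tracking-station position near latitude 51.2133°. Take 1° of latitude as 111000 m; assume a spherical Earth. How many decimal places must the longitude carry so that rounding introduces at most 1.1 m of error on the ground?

5

At 51.2133° one degree of longitude covers 111000 × cos 51.2133° ≈ 111000 × 0.6264 ≈ 69532.9 m.
Rounding to N decimal places gives at most 0.5 × 10⁻ᴺ degrees of error, i.e. 0.5 × 10⁻ᴺ × 69532.9 m.
Setting 34766.5 × 10⁻ᴺ ≤ 1.1 gives 10ᴺ ≥ 3.161e+04, i.e. N ≥ 4.50.
So 5 decimal places suffice (0.348 m); 4 would allow up to 3.48 m.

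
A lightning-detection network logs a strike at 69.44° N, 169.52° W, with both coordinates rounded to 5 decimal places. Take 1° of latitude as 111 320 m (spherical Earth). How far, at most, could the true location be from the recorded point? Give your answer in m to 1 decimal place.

0.6 m

Rounding to 5 decimal places leaves each coordinate within ±5e-06° of the true value.
North–south component: 5e-06° × 111320 = 0.5566 m.
E–W at 69.44°: 5e-06° × 111320 × cos 69.44° = 5e-06 × 111320 × 0.3512 ≈ 0.195471 m.
Combining orthogonally: (0.5566² + 0.195471²)^½ ≈ 0.589926 m.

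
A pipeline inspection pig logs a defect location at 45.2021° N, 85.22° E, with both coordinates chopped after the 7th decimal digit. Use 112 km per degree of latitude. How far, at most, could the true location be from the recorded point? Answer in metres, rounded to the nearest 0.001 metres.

Truncating at 7 decimal places can drop up to a full unit in the last place, so each coordinate may be off by as much as 1e-07°.
North–south component: 1e-07° × 112000 = 0.0112 m.
E–W at 45.2021°: 1e-07° × 112000 × cos 45.2021° = 1e-07 × 112000 × 0.7046 ≈ 0.00789161 m.
The two errors are perpendicular, so the maximum displacement is √(0.0112² + 0.00789161²) ≈ 0.013701 m.

0.014 metres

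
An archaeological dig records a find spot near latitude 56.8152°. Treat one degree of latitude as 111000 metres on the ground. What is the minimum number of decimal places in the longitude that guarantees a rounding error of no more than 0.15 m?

At 56.8152° one degree of longitude covers 111000 × cos 56.8152° ≈ 111000 × 0.5473 ≈ 60754.9 m.
Rounding to N decimal places gives at most 0.5 × 10⁻ᴺ degrees of error, i.e. 0.5 × 10⁻ᴺ × 60754.9 m.
Need 0.5 × 60754.9 × 10⁻ᴺ ≤ 0.15 → 10⁻ᴺ ≤ 4.938e-06, so N ≥ 5.31.
N = 5 would give 0.304 m (too coarse); N = 6 gives 0.0304 m ≤ 0.15 m.

6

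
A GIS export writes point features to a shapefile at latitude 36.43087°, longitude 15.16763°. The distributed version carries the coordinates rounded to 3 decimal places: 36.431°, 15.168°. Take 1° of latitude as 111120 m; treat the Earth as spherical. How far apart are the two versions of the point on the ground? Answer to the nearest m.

The latitude changed by -0.00013° and the longitude by -0.00037°.
N–S: -0.00013° × 111120 m/° = -14.4456 m.
E–W at 36.431°: -0.00037° × 111120 × cos 36.431° = -0.00037 × 111120 × 0.8046 ≈ -33.0795 m.
Combined displacement = (14.4456² + 33.0795²)^½ ≈ 36.0961 m.

36 m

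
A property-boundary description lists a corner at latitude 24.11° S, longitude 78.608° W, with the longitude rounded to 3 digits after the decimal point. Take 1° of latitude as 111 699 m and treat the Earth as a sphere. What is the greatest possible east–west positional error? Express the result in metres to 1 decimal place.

Rounding to 3 decimal places leaves the longitude within ±0.0005° of the true value.
Parallels shrink by cos φ, so at 24.11° a degree of longitude is 111699 × 0.9128 ≈ 101955 m.
Maximum E–W displacement: 0.0005 × 101955 = 50.9774 m.

51.0 metres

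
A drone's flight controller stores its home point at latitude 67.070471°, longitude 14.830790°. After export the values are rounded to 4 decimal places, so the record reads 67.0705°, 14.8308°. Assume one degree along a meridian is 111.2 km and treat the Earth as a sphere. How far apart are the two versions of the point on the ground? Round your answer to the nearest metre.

Δlat = 67.070471 − 67.0705 = -0.000029°; Δlon = 14.830790 − 14.8308 = -0.000010°.
N–S: -0.000029° × 111200 m/° = -3.2248 m.
East–west at this latitude: -0.000010° × 111200 × cos 67.0705° ≈ -0.000010 × 43323.3 = -0.433233 m.
Combined displacement = (3.2248² + 0.433233²)^½ ≈ 3.25377 m.

3 metres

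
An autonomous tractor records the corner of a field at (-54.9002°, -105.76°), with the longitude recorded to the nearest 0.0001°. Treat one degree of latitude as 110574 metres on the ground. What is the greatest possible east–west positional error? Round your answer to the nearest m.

Rounding to 4 decimal places leaves the longitude within ±5e-05° of the true value.
One degree of longitude at 54.9002° is 110574 × cos 54.9002° ≈ 110574 × 0.5750 = 63580.3 m.
So at most 5e-05° × 63580.3 ≈ 3.17902 m east–west.

3 m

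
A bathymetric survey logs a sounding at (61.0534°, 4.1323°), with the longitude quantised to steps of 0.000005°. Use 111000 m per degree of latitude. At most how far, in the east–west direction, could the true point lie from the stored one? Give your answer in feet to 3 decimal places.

With a 0.000005° grid the true value lies within half a step, ±0.000005°/2 = ±2.5e-06°, of the stored one.
One degree of longitude at 61.0534° is 111000 × cos 61.0534° ≈ 111000 × 0.4840 = 53723.4 m.
East–west error: 2.5e-06° × 53723.4 m/° ≈ 0.134308 m.
In feet: 0.134308 m ÷ 0.3048 ≈ 0.44064 ft.

0.441 feet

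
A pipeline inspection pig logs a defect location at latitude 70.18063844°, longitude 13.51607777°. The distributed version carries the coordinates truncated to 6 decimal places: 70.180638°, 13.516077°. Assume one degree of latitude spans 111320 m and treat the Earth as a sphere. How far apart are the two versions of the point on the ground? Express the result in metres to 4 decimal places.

Δlat = 70.18063844 − 70.180638 = +0.00000044°; Δlon = 13.51607777 − 13.516077 = +0.00000077°.
North–south shift: 0.00000044 × 111320 = 0.0489808 m.
East–west at this latitude: 0.00000077° × 111320 × cos 70.1806° ≈ 0.00000077 × 37743.7 = 0.0290626 m.
Combined displacement = (0.0489808² + 0.0290626²)^½ ≈ 0.056954 m.

0.0570 metres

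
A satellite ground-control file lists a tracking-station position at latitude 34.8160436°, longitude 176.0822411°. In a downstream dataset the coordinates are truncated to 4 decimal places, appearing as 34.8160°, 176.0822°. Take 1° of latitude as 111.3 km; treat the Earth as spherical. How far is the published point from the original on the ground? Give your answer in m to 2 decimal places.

The latitude changed by +0.0000436° and the longitude by +0.0000411°.
North–south shift: 0.0000436 × 111300 = 4.85268 m.
E–W at 34.816°: 0.0000411° × 111300 × cos 34.816° = 0.0000411 × 111300 × 0.8210 ≈ 3.75556 m.
Hypotenuse of the two orthogonal shifts: √(4.85268² + 3.75556²) = 6.13618 m.

6.14 m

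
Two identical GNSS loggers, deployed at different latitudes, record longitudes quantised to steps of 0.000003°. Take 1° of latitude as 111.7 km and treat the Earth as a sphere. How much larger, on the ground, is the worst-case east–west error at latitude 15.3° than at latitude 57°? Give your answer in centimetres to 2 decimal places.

With a 0.000003° grid the true value lies within half a step, ±0.000003°/2 = ±1.5e-06°, of the stored one.
At 15.3°: 1.5e-06° × 111700 × cos 15.3° = 1.5e-06 × 111700 × 0.9646 ≈ 0.16161 m.
Error at 57° = 1.5e-06° × 111700 × cos 57° ≈ 0.16755 × 0.5446 = 0.091254 m.
Difference: 0.16161 − 0.091254 = 0.070357 m.
That is 0.0703573 m = 7.0357 cm.

7.04 centimetres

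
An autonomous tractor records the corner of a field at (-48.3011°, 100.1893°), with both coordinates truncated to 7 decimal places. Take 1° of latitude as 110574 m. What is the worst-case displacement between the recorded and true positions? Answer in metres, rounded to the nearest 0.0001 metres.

Truncating at 7 decimal places can drop up to a full unit in the last place, so each coordinate may be off by as much as 1e-07°.
N–S: 1e-07° × 110574 m/° = 0.0110574 m.
East–west component at 48.3011°: 1e-07° × 110574 × cos 48.3011° ≈ 1e-07 × 73555.6 ≈ 0.00735556 m.
The two errors are perpendicular, so the maximum displacement is √(0.0110574² + 0.00735556²) ≈ 0.0132804 m.

0.0133 metres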